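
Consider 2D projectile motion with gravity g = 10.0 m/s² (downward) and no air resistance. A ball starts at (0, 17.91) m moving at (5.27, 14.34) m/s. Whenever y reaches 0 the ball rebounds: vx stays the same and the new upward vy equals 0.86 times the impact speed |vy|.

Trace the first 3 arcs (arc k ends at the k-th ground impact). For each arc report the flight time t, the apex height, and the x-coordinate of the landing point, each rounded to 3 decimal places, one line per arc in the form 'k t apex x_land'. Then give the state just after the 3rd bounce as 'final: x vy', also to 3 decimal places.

Arc 1: start y=17.910, vy=14.340 → t=3.809, apex=28.192, x_land=20.071, impact vy=-23.745
  bounce: vy ← 0.86·23.745 = 20.421
Arc 2: start y=0.000, vy=20.421 → t=4.084, apex=20.851, x_land=41.595, impact vy=-20.421
  bounce: vy ← 0.86·20.421 = 17.562
Arc 3: start y=0.000, vy=17.562 → t=3.512, apex=15.421, x_land=60.105, impact vy=-17.562
  bounce: vy ← 0.86·17.562 = 15.103

1 3.809 28.192 20.071
2 4.084 20.851 41.595
3 3.512 15.421 60.105
final: 60.105 15.103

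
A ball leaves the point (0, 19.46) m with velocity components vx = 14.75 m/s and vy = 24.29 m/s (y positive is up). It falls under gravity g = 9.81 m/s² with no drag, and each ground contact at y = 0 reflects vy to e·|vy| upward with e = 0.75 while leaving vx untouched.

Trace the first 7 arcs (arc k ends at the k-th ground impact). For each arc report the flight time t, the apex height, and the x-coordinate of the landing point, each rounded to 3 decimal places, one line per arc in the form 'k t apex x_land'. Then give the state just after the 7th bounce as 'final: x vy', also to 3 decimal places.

1 5.654 49.532 83.394
2 4.767 27.862 153.702
3 3.575 15.672 206.433
4 2.681 8.816 245.981
5 2.011 4.959 275.642
6 1.508 2.789 297.888
7 1.131 1.569 314.572
final: 314.572 4.161

Arc 1: start y=19.460, vy=24.290 → t=5.654, apex=49.532, x_land=83.394, impact vy=-31.174
  bounce: vy ← 0.75·31.174 = 23.380
Arc 2: start y=0.000, vy=23.380 → t=4.767, apex=27.862, x_land=153.702, impact vy=-23.380
  bounce: vy ← 0.75·23.380 = 17.535
Arc 3: start y=0.000, vy=17.535 → t=3.575, apex=15.672, x_land=206.433, impact vy=-17.535
  bounce: vy ← 0.75·17.535 = 13.151
Arc 4: start y=0.000, vy=13.151 → t=2.681, apex=8.816, x_land=245.981, impact vy=-13.151
  bounce: vy ← 0.75·13.151 = 9.864
Arc 5: start y=0.000, vy=9.864 → t=2.011, apex=4.959, x_land=275.642, impact vy=-9.864
  bounce: vy ← 0.75·9.864 = 7.398
Arc 6: start y=0.000, vy=7.398 → t=1.508, apex=2.789, x_land=297.888, impact vy=-7.398
  bounce: vy ← 0.75·7.398 = 5.548
Arc 7: start y=0.000, vy=5.548 → t=1.131, apex=1.569, x_land=314.572, impact vy=-5.548
  bounce: vy ← 0.75·5.548 = 4.161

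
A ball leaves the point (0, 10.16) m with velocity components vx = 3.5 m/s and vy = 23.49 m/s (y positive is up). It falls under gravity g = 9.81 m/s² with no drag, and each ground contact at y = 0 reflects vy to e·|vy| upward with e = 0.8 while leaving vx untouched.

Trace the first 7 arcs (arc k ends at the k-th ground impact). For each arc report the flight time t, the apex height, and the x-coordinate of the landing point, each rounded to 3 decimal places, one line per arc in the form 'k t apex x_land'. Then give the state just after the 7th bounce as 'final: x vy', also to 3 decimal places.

Arc 1: start y=10.160, vy=23.490 → t=5.188, apex=38.283, x_land=18.159, impact vy=-27.407
  bounce: vy ← 0.8·27.407 = 21.925
Arc 2: start y=0.000, vy=21.925 → t=4.470, apex=24.501, x_land=33.804, impact vy=-21.925
  bounce: vy ← 0.8·21.925 = 17.540
Arc 3: start y=0.000, vy=17.540 → t=3.576, apex=15.681, x_land=46.320, impact vy=-17.540
  bounce: vy ← 0.8·17.540 = 14.032
Arc 4: start y=0.000, vy=14.032 → t=2.861, apex=10.036, x_land=56.332, impact vy=-14.032
  bounce: vy ← 0.8·14.032 = 11.226
Arc 5: start y=0.000, vy=11.226 → t=2.289, apex=6.423, x_land=64.343, impact vy=-11.226
  bounce: vy ← 0.8·11.226 = 8.981
Arc 6: start y=0.000, vy=8.981 → t=1.831, apex=4.111, x_land=70.751, impact vy=-8.981
  bounce: vy ← 0.8·8.981 = 7.184
Arc 7: start y=0.000, vy=7.184 → t=1.465, apex=2.631, x_land=75.877, impact vy=-7.184
  bounce: vy ← 0.8·7.184 = 5.748

1 5.188 38.283 18.159
2 4.470 24.501 33.804
3 3.576 15.681 46.320
4 2.861 10.036 56.332
5 2.289 6.423 64.343
6 1.831 4.111 70.751
7 1.465 2.631 75.877
final: 75.877 5.748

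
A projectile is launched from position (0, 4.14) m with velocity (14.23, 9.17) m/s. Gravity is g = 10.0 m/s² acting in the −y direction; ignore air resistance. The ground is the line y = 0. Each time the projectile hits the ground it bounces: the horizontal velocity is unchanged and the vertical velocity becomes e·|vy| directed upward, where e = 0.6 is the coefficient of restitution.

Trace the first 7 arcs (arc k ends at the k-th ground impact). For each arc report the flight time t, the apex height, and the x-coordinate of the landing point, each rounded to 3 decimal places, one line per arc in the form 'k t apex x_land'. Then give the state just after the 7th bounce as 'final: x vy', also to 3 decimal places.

Arc 1: start y=4.140, vy=9.170 → t=2.209, apex=8.344, x_land=31.432, impact vy=-12.919
  bounce: vy ← 0.6·12.919 = 7.751
Arc 2: start y=0.000, vy=7.751 → t=1.550, apex=3.004, x_land=53.492, impact vy=-7.751
  bounce: vy ← 0.6·7.751 = 4.651
Arc 3: start y=0.000, vy=4.651 → t=0.930, apex=1.081, x_land=66.728, impact vy=-4.651
  bounce: vy ← 0.6·4.651 = 2.790
Arc 4: start y=0.000, vy=2.790 → t=0.558, apex=0.389, x_land=74.669, impact vy=-2.790
  bounce: vy ← 0.6·2.790 = 1.674
Arc 5: start y=0.000, vy=1.674 → t=0.335, apex=0.140, x_land=79.434, impact vy=-1.674
  bounce: vy ← 0.6·1.674 = 1.005
Arc 6: start y=0.000, vy=1.005 → t=0.201, apex=0.050, x_land=82.293, impact vy=-1.005
  bounce: vy ← 0.6·1.005 = 0.603
Arc 7: start y=0.000, vy=0.603 → t=0.121, apex=0.018, x_land=84.008, impact vy=-0.603
  bounce: vy ← 0.6·0.603 = 0.362

1 2.209 8.344 31.432
2 1.550 3.004 53.492
3 0.930 1.081 66.728
4 0.558 0.389 74.669
5 0.335 0.140 79.434
6 0.201 0.050 82.293
7 0.121 0.018 84.008
final: 84.008 0.362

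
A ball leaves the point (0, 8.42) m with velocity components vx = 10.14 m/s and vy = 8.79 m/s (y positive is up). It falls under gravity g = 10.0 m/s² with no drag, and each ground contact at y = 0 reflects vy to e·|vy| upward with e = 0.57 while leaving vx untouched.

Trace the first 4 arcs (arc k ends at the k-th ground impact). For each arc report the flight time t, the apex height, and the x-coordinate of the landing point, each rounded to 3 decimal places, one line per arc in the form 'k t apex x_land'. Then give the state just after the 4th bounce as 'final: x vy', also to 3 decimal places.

1 2.446 12.283 24.806
2 1.787 3.991 42.924
3 1.018 1.297 53.252
4 0.581 0.421 59.138
final: 59.138 1.655

Arc 1: start y=8.420, vy=8.790 → t=2.446, apex=12.283, x_land=24.806, impact vy=-15.674
  bounce: vy ← 0.57·15.674 = 8.934
Arc 2: start y=0.000, vy=8.934 → t=1.787, apex=3.991, x_land=42.924, impact vy=-8.934
  bounce: vy ← 0.57·8.934 = 5.092
Arc 3: start y=0.000, vy=5.092 → t=1.018, apex=1.297, x_land=53.252, impact vy=-5.092
  bounce: vy ← 0.57·5.092 = 2.903
Arc 4: start y=0.000, vy=2.903 → t=0.581, apex=0.421, x_land=59.138, impact vy=-2.903
  bounce: vy ← 0.57·2.903 = 1.655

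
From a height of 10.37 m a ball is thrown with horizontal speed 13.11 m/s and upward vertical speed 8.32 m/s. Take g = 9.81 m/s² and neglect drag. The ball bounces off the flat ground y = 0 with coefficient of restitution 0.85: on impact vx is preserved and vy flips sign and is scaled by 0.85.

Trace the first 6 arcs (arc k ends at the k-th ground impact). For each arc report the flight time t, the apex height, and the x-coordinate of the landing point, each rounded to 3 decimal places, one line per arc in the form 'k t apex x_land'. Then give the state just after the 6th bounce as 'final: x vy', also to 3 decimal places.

Arc 1: start y=10.370, vy=8.320 → t=2.531, apex=13.898, x_land=33.187, impact vy=-16.513
  bounce: vy ← 0.85·16.513 = 14.036
Arc 2: start y=0.000, vy=14.036 → t=2.862, apex=10.041, x_land=70.702, impact vy=-14.036
  bounce: vy ← 0.85·14.036 = 11.931
Arc 3: start y=0.000, vy=11.931 → t=2.432, apex=7.255, x_land=102.590, impact vy=-11.931
  bounce: vy ← 0.85·11.931 = 10.141
Arc 4: start y=0.000, vy=10.141 → t=2.068, apex=5.242, x_land=129.695, impact vy=-10.141
  bounce: vy ← 0.85·10.141 = 8.620
Arc 5: start y=0.000, vy=8.620 → t=1.757, apex=3.787, x_land=152.735, impact vy=-8.620
  bounce: vy ← 0.85·8.620 = 7.327
Arc 6: start y=0.000, vy=7.327 → t=1.494, apex=2.736, x_land=172.318, impact vy=-7.327
  bounce: vy ← 0.85·7.327 = 6.228

1 2.531 13.898 33.187
2 2.862 10.041 70.702
3 2.432 7.255 102.590
4 2.068 5.242 129.695
5 1.757 3.787 152.735
6 1.494 2.736 172.318
final: 172.318 6.228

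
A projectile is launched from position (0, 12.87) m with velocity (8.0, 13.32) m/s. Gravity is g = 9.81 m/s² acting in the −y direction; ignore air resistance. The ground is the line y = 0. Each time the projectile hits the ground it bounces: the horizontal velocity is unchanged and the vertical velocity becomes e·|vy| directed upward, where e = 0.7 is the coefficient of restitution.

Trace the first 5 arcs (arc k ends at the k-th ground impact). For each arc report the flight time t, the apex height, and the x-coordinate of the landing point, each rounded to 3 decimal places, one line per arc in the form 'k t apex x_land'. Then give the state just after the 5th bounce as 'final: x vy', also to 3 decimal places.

Arc 1: start y=12.870, vy=13.320 → t=3.471, apex=21.913, x_land=27.771, impact vy=-20.735
  bounce: vy ← 0.7·20.735 = 14.514
Arc 2: start y=0.000, vy=14.514 → t=2.959, apex=10.737, x_land=51.444, impact vy=-14.514
  bounce: vy ← 0.7·14.514 = 10.160
Arc 3: start y=0.000, vy=10.160 → t=2.071, apex=5.261, x_land=68.015, impact vy=-10.160
  bounce: vy ← 0.7·10.160 = 7.112
Arc 4: start y=0.000, vy=7.112 → t=1.450, apex=2.578, x_land=79.615, impact vy=-7.112
  bounce: vy ← 0.7·7.112 = 4.978
Arc 5: start y=0.000, vy=4.978 → t=1.015, apex=1.263, x_land=87.735, impact vy=-4.978
  bounce: vy ← 0.7·4.978 = 3.485

1 3.471 21.913 27.771
2 2.959 10.737 51.444
3 2.071 5.261 68.015
4 1.450 2.578 79.615
5 1.015 1.263 87.735
final: 87.735 3.485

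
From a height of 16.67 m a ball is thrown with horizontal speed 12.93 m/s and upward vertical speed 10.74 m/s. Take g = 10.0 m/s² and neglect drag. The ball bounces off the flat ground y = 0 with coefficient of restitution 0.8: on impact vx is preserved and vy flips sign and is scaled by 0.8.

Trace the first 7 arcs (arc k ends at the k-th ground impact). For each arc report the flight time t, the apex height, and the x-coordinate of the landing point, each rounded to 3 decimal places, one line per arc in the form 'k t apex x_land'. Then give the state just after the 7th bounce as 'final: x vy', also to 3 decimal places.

1 3.192 22.437 41.277
2 3.389 14.360 85.102
3 2.712 9.190 120.162
4 2.169 5.882 148.210
5 1.735 3.764 170.648
6 1.388 2.409 188.599
7 1.111 1.542 202.959
final: 202.959 4.443

Arc 1: start y=16.670, vy=10.740 → t=3.192, apex=22.437, x_land=41.277, impact vy=-21.184
  bounce: vy ← 0.8·21.184 = 16.947
Arc 2: start y=0.000, vy=16.947 → t=3.389, apex=14.360, x_land=85.102, impact vy=-16.947
  bounce: vy ← 0.8·16.947 = 13.558
Arc 3: start y=0.000, vy=13.558 → t=2.712, apex=9.190, x_land=120.162, impact vy=-13.558
  bounce: vy ← 0.8·13.558 = 10.846
Arc 4: start y=0.000, vy=10.846 → t=2.169, apex=5.882, x_land=148.210, impact vy=-10.846
  bounce: vy ← 0.8·10.846 = 8.677
Arc 5: start y=0.000, vy=8.677 → t=1.735, apex=3.764, x_land=170.648, impact vy=-8.677
  bounce: vy ← 0.8·8.677 = 6.941
Arc 6: start y=0.000, vy=6.941 → t=1.388, apex=2.409, x_land=188.599, impact vy=-6.941
  bounce: vy ← 0.8·6.941 = 5.553
Arc 7: start y=0.000, vy=5.553 → t=1.111, apex=1.542, x_land=202.959, impact vy=-5.553
  bounce: vy ← 0.8·5.553 = 4.443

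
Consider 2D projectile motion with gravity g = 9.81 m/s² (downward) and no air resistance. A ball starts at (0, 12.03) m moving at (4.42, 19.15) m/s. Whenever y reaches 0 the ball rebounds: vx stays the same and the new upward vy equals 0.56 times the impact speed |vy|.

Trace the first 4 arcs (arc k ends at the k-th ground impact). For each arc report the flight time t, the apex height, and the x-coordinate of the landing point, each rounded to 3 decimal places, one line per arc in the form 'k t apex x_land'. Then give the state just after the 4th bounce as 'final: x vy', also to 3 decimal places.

1 4.455 30.721 19.690
2 2.803 9.634 32.079
3 1.570 3.021 39.017
4 0.879 0.947 42.902
final: 42.902 2.414

Arc 1: start y=12.030, vy=19.150 → t=4.455, apex=30.721, x_land=19.690, impact vy=-24.551
  bounce: vy ← 0.56·24.551 = 13.749
Arc 2: start y=0.000, vy=13.749 → t=2.803, apex=9.634, x_land=32.079, impact vy=-13.749
  bounce: vy ← 0.56·13.749 = 7.699
Arc 3: start y=0.000, vy=7.699 → t=1.570, apex=3.021, x_land=39.017, impact vy=-7.699
  bounce: vy ← 0.56·7.699 = 4.312
Arc 4: start y=0.000, vy=4.312 → t=0.879, apex=0.947, x_land=42.902, impact vy=-4.312
  bounce: vy ← 0.56·4.312 = 2.414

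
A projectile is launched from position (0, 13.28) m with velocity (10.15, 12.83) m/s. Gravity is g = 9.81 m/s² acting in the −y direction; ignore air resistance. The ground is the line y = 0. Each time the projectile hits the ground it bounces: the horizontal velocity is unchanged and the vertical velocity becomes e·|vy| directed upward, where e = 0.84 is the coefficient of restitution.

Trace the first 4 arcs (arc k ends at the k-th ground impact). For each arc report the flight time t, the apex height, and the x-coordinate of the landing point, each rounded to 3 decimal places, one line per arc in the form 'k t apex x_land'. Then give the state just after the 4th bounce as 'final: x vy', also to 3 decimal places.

1 3.410 21.670 34.609
2 3.531 15.290 70.450
3 2.966 10.789 100.557
4 2.492 7.613 125.846
final: 125.846 10.266

Arc 1: start y=13.280, vy=12.830 → t=3.410, apex=21.670, x_land=34.609, impact vy=-20.619
  bounce: vy ← 0.84·20.619 = 17.320
Arc 2: start y=0.000, vy=17.320 → t=3.531, apex=15.290, x_land=70.450, impact vy=-17.320
  bounce: vy ← 0.84·17.320 = 14.549
Arc 3: start y=0.000, vy=14.549 → t=2.966, apex=10.789, x_land=100.557, impact vy=-14.549
  bounce: vy ← 0.84·14.549 = 12.221
Arc 4: start y=0.000, vy=12.221 → t=2.492, apex=7.613, x_land=125.846, impact vy=-12.221
  bounce: vy ← 0.84·12.221 = 10.266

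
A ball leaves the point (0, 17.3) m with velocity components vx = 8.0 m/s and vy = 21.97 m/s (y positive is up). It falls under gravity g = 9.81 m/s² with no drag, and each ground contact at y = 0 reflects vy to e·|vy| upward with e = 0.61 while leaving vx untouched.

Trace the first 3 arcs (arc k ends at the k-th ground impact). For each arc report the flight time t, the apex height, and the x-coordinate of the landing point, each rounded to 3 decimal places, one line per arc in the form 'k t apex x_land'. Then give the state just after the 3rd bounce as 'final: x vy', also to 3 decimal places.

1 5.162 41.901 41.299
2 3.566 15.592 69.825
3 2.175 5.802 87.226
final: 87.226 6.508

Arc 1: start y=17.300, vy=21.970 → t=5.162, apex=41.901, x_land=41.299, impact vy=-28.672
  bounce: vy ← 0.61·28.672 = 17.490
Arc 2: start y=0.000, vy=17.490 → t=3.566, apex=15.592, x_land=69.825, impact vy=-17.490
  bounce: vy ← 0.61·17.490 = 10.669
Arc 3: start y=0.000, vy=10.669 → t=2.175, apex=5.802, x_land=87.226, impact vy=-10.669
  bounce: vy ← 0.61·10.669 = 6.508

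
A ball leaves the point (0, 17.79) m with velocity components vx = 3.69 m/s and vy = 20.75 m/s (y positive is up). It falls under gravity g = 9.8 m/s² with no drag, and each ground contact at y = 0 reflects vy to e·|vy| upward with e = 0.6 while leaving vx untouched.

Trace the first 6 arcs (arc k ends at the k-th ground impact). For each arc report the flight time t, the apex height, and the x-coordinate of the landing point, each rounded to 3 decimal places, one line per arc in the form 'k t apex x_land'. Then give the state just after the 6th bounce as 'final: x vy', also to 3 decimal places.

Arc 1: start y=17.790, vy=20.750 → t=4.966, apex=39.757, x_land=18.324, impact vy=-27.915
  bounce: vy ← 0.6·27.915 = 16.749
Arc 2: start y=0.000, vy=16.749 → t=3.418, apex=14.313, x_land=30.937, impact vy=-16.749
  bounce: vy ← 0.6·16.749 = 10.049
Arc 3: start y=0.000, vy=10.049 → t=2.051, apex=5.153, x_land=38.505, impact vy=-10.049
  bounce: vy ← 0.6·10.049 = 6.030
Arc 4: start y=0.000, vy=6.030 → t=1.231, apex=1.855, x_land=43.045, impact vy=-6.030
  bounce: vy ← 0.6·6.030 = 3.618
Arc 5: start y=0.000, vy=3.618 → t=0.738, apex=0.668, x_land=45.770, impact vy=-3.618
  bounce: vy ← 0.6·3.618 = 2.171
Arc 6: start y=0.000, vy=2.171 → t=0.443, apex=0.240, x_land=47.404, impact vy=-2.171
  bounce: vy ← 0.6·2.171 = 1.302

1 4.966 39.757 18.324
2 3.418 14.313 30.937
3 2.051 5.153 38.505
4 1.231 1.855 43.045
5 0.738 0.668 45.770
6 0.443 0.240 47.404
final: 47.404 1.302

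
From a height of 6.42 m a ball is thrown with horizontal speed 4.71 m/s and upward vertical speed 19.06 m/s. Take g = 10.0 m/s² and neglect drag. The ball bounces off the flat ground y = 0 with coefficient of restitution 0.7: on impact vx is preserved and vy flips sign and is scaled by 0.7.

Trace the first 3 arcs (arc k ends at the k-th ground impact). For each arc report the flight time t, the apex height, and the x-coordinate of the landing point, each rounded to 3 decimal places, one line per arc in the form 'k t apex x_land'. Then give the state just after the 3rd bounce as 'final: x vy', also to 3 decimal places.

1 4.123 24.584 19.421
2 3.104 12.046 34.043
3 2.173 5.903 44.278
final: 44.278 7.606

Arc 1: start y=6.420, vy=19.060 → t=4.123, apex=24.584, x_land=19.421, impact vy=-22.174
  bounce: vy ← 0.7·22.174 = 15.522
Arc 2: start y=0.000, vy=15.522 → t=3.104, apex=12.046, x_land=34.043, impact vy=-15.522
  bounce: vy ← 0.7·15.522 = 10.865
Arc 3: start y=0.000, vy=10.865 → t=2.173, apex=5.903, x_land=44.278, impact vy=-10.865
  bounce: vy ← 0.7·10.865 = 7.606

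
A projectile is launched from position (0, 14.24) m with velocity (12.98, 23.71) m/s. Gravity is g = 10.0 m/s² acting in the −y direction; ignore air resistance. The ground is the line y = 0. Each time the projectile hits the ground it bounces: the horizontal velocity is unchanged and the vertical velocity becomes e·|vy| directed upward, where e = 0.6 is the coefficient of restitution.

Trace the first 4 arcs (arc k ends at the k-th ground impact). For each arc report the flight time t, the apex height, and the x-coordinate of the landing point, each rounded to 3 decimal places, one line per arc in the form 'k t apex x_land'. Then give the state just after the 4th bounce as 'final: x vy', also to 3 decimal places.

Arc 1: start y=14.240, vy=23.710 → t=5.281, apex=42.348, x_land=68.551, impact vy=-29.103
  bounce: vy ← 0.6·29.103 = 17.462
Arc 2: start y=0.000, vy=17.462 → t=3.492, apex=15.245, x_land=113.881, impact vy=-17.462
  bounce: vy ← 0.6·17.462 = 10.477
Arc 3: start y=0.000, vy=10.477 → t=2.095, apex=5.488, x_land=141.079, impact vy=-10.477
  bounce: vy ← 0.6·10.477 = 6.286
Arc 4: start y=0.000, vy=6.286 → t=1.257, apex=1.976, x_land=157.398, impact vy=-6.286
  bounce: vy ← 0.6·6.286 = 3.772

1 5.281 42.348 68.551
2 3.492 15.245 113.881
3 2.095 5.488 141.079
4 1.257 1.976 157.398
final: 157.398 3.772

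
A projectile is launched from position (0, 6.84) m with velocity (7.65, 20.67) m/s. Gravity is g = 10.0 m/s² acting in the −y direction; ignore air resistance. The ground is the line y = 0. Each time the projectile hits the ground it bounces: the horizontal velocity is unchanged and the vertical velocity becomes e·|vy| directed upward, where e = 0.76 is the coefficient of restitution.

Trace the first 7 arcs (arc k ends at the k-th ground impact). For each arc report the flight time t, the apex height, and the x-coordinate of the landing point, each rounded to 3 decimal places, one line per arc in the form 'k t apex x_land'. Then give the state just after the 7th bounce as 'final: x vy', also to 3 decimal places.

1 4.442 28.202 33.981
2 3.610 16.290 61.597
3 2.744 9.409 82.586
4 2.085 5.435 98.537
5 1.585 3.139 110.659
6 1.204 1.813 119.873
7 0.915 1.047 126.875
final: 126.875 3.478

Arc 1: start y=6.840, vy=20.670 → t=4.442, apex=28.202, x_land=33.981, impact vy=-23.750
  bounce: vy ← 0.76·23.750 = 18.050
Arc 2: start y=0.000, vy=18.050 → t=3.610, apex=16.290, x_land=61.597, impact vy=-18.050
  bounce: vy ← 0.76·18.050 = 13.718
Arc 3: start y=0.000, vy=13.718 → t=2.744, apex=9.409, x_land=82.586, impact vy=-13.718
  bounce: vy ← 0.76·13.718 = 10.426
Arc 4: start y=0.000, vy=10.426 → t=2.085, apex=5.435, x_land=98.537, impact vy=-10.426
  bounce: vy ← 0.76·10.426 = 7.923
Arc 5: start y=0.000, vy=7.923 → t=1.585, apex=3.139, x_land=110.659, impact vy=-7.923
  bounce: vy ← 0.76·7.923 = 6.022
Arc 6: start y=0.000, vy=6.022 → t=1.204, apex=1.813, x_land=119.873, impact vy=-6.022
  bounce: vy ← 0.76·6.022 = 4.577
Arc 7: start y=0.000, vy=4.577 → t=0.915, apex=1.047, x_land=126.875, impact vy=-4.577
  bounce: vy ← 0.76·4.577 = 3.478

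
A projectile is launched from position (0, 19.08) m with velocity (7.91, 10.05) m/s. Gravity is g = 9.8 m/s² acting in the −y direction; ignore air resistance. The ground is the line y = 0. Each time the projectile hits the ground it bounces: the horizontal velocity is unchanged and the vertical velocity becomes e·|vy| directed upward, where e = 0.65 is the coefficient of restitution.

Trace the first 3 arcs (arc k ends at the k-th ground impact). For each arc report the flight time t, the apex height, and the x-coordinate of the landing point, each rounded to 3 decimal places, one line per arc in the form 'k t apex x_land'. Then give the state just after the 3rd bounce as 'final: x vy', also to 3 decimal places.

Arc 1: start y=19.080, vy=10.050 → t=3.249, apex=24.233, x_land=25.703, impact vy=-21.794
  bounce: vy ← 0.65·21.794 = 14.166
Arc 2: start y=0.000, vy=14.166 → t=2.891, apex=10.239, x_land=48.570, impact vy=-14.166
  bounce: vy ← 0.65·14.166 = 9.208
Arc 3: start y=0.000, vy=9.208 → t=1.879, apex=4.326, x_land=63.435, impact vy=-9.208
  bounce: vy ← 0.65·9.208 = 5.985

1 3.249 24.233 25.703
2 2.891 10.239 48.570
3 1.879 4.326 63.435
final: 63.435 5.985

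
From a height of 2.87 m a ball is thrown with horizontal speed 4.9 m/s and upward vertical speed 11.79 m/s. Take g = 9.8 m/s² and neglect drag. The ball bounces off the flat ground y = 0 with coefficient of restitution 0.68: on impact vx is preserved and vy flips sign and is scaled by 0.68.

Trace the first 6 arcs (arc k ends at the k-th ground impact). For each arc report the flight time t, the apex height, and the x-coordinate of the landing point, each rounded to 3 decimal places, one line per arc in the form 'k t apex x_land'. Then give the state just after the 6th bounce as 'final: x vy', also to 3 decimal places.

1 2.629 9.962 12.882
2 1.939 4.606 22.384
3 1.319 2.130 28.845
4 0.897 0.985 33.239
5 0.610 0.455 36.226
6 0.415 0.211 38.258
final: 38.258 1.382

Arc 1: start y=2.870, vy=11.790 → t=2.629, apex=9.962, x_land=12.882, impact vy=-13.973
  bounce: vy ← 0.68·13.973 = 9.502
Arc 2: start y=0.000, vy=9.502 → t=1.939, apex=4.606, x_land=22.384, impact vy=-9.502
  bounce: vy ← 0.68·9.502 = 6.461
Arc 3: start y=0.000, vy=6.461 → t=1.319, apex=2.130, x_land=28.845, impact vy=-6.461
  bounce: vy ← 0.68·6.461 = 4.394
Arc 4: start y=0.000, vy=4.394 → t=0.897, apex=0.985, x_land=33.239, impact vy=-4.394
  bounce: vy ← 0.68·4.394 = 2.988
Arc 5: start y=0.000, vy=2.988 → t=0.610, apex=0.455, x_land=36.226, impact vy=-2.988
  bounce: vy ← 0.68·2.988 = 2.032
Arc 6: start y=0.000, vy=2.032 → t=0.415, apex=0.211, x_land=38.258, impact vy=-2.032
  bounce: vy ← 0.68·2.032 = 1.382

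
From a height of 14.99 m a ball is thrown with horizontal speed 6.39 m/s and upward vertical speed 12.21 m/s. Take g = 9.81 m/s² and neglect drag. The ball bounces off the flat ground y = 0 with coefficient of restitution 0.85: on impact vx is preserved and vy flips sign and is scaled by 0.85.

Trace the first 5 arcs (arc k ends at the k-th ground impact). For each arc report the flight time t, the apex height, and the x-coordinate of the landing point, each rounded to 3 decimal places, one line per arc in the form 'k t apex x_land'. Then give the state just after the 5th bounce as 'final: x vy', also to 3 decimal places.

Arc 1: start y=14.990, vy=12.210 → t=3.391, apex=22.589, x_land=21.666, impact vy=-21.052
  bounce: vy ← 0.85·21.052 = 17.894
Arc 2: start y=0.000, vy=17.894 → t=3.648, apex=16.320, x_land=44.978, impact vy=-17.894
  bounce: vy ← 0.85·17.894 = 15.210
Arc 3: start y=0.000, vy=15.210 → t=3.101, apex=11.791, x_land=64.793, impact vy=-15.210
  bounce: vy ← 0.85·15.210 = 12.929
Arc 4: start y=0.000, vy=12.929 → t=2.636, apex=8.519, x_land=81.636, impact vy=-12.929
  bounce: vy ← 0.85·12.929 = 10.989
Arc 5: start y=0.000, vy=10.989 → t=2.240, apex=6.155, x_land=95.952, impact vy=-10.989
  bounce: vy ← 0.85·10.989 = 9.341

1 3.391 22.589 21.666
2 3.648 16.320 44.978
3 3.101 11.791 64.793
4 2.636 8.519 81.636
5 2.240 6.155 95.952
final: 95.952 9.341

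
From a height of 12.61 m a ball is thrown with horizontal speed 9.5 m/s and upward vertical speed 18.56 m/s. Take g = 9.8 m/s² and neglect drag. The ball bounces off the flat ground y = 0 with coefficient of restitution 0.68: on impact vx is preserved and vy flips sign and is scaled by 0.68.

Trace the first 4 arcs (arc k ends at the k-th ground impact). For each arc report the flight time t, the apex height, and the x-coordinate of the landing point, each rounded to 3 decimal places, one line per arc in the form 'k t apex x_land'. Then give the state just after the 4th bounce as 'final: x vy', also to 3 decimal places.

Arc 1: start y=12.610, vy=18.560 → t=4.376, apex=30.185, x_land=41.571, impact vy=-24.323
  bounce: vy ← 0.68·24.323 = 16.540
Arc 2: start y=0.000, vy=16.540 → t=3.375, apex=13.958, x_land=73.638, impact vy=-16.540
  bounce: vy ← 0.68·16.540 = 11.247
Arc 3: start y=0.000, vy=11.247 → t=2.295, apex=6.454, x_land=95.444, impact vy=-11.247
  bounce: vy ← 0.68·11.247 = 7.648
Arc 4: start y=0.000, vy=7.648 → t=1.561, apex=2.984, x_land=110.272, impact vy=-7.648
  bounce: vy ← 0.68·7.648 = 5.201

1 4.376 30.185 41.571
2 3.375 13.958 73.638
3 2.295 6.454 95.444
4 1.561 2.984 110.272
final: 110.272 5.201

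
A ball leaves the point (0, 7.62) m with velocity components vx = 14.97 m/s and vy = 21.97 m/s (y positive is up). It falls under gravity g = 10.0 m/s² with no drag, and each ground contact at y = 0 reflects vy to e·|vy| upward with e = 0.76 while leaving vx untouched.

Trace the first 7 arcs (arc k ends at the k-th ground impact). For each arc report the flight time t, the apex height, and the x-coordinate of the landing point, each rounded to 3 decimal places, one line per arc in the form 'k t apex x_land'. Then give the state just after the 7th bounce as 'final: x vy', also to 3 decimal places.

Arc 1: start y=7.620, vy=21.970 → t=4.717, apex=31.754, x_land=70.615, impact vy=-25.201
  bounce: vy ← 0.76·25.201 = 19.153
Arc 2: start y=0.000, vy=19.153 → t=3.831, apex=18.341, x_land=127.958, impact vy=-19.153
  bounce: vy ← 0.76·19.153 = 14.556
Arc 3: start y=0.000, vy=14.556 → t=2.911, apex=10.594, x_land=171.538, impact vy=-14.556
  bounce: vy ← 0.76·14.556 = 11.063
Arc 4: start y=0.000, vy=11.063 → t=2.213, apex=6.119, x_land=204.660, impact vy=-11.063
  bounce: vy ← 0.76·11.063 = 8.408
Arc 5: start y=0.000, vy=8.408 → t=1.682, apex=3.534, x_land=229.832, impact vy=-8.408
  bounce: vy ← 0.76·8.408 = 6.390
Arc 6: start y=0.000, vy=6.390 → t=1.278, apex=2.041, x_land=248.963, impact vy=-6.390
  bounce: vy ← 0.76·6.390 = 4.856
Arc 7: start y=0.000, vy=4.856 → t=0.971, apex=1.179, x_land=263.502, impact vy=-4.856
  bounce: vy ← 0.76·4.856 = 3.691

1 4.717 31.754 70.615
2 3.831 18.341 127.958
3 2.911 10.594 171.538
4 2.213 6.119 204.660
5 1.682 3.534 229.832
6 1.278 2.041 248.963
7 0.971 1.179 263.502
final: 263.502 3.691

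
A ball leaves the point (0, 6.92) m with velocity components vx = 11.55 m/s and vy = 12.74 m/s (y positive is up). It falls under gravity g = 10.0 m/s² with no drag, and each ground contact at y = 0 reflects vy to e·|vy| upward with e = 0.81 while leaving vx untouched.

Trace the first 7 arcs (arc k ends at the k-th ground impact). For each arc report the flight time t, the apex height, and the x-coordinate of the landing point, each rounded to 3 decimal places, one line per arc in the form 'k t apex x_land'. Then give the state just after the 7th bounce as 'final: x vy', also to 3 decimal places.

1 3.008 15.035 34.743
2 2.809 9.865 67.190
3 2.275 6.472 93.472
4 1.843 4.246 114.760
5 1.493 2.786 132.003
6 1.209 1.828 145.971
7 0.980 1.199 157.284
final: 157.284 3.967

Arc 1: start y=6.920, vy=12.740 → t=3.008, apex=15.035, x_land=34.743, impact vy=-17.341
  bounce: vy ← 0.81·17.341 = 14.046
Arc 2: start y=0.000, vy=14.046 → t=2.809, apex=9.865, x_land=67.190, impact vy=-14.046
  bounce: vy ← 0.81·14.046 = 11.377
Arc 3: start y=0.000, vy=11.377 → t=2.275, apex=6.472, x_land=93.472, impact vy=-11.377
  bounce: vy ← 0.81·11.377 = 9.216
Arc 4: start y=0.000, vy=9.216 → t=1.843, apex=4.246, x_land=114.760, impact vy=-9.216
  bounce: vy ← 0.81·9.216 = 7.465
Arc 5: start y=0.000, vy=7.465 → t=1.493, apex=2.786, x_land=132.003, impact vy=-7.465
  bounce: vy ← 0.81·7.465 = 6.046
Arc 6: start y=0.000, vy=6.046 → t=1.209, apex=1.828, x_land=145.971, impact vy=-6.046
  bounce: vy ← 0.81·6.046 = 4.898
Arc 7: start y=0.000, vy=4.898 → t=0.980, apex=1.199, x_land=157.284, impact vy=-4.898
  bounce: vy ← 0.81·4.898 = 3.967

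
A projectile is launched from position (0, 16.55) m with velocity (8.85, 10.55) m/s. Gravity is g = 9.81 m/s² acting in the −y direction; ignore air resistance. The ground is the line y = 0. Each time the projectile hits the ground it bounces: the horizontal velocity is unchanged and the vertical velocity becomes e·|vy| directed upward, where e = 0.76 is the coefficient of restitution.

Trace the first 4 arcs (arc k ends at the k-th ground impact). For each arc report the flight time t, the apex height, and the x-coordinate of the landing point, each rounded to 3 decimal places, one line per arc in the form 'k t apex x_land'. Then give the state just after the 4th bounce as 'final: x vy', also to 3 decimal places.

1 3.204 22.223 28.355
2 3.235 12.836 56.988
3 2.459 7.414 78.749
4 1.869 4.282 95.288
final: 95.288 6.966

Arc 1: start y=16.550, vy=10.550 → t=3.204, apex=22.223, x_land=28.355, impact vy=-20.881
  bounce: vy ← 0.76·20.881 = 15.870
Arc 2: start y=0.000, vy=15.870 → t=3.235, apex=12.836, x_land=56.988, impact vy=-15.870
  bounce: vy ← 0.76·15.870 = 12.061
Arc 3: start y=0.000, vy=12.061 → t=2.459, apex=7.414, x_land=78.749, impact vy=-12.061
  bounce: vy ← 0.76·12.061 = 9.166
Arc 4: start y=0.000, vy=9.166 → t=1.869, apex=4.282, x_land=95.288, impact vy=-9.166
  bounce: vy ← 0.76·9.166 = 6.966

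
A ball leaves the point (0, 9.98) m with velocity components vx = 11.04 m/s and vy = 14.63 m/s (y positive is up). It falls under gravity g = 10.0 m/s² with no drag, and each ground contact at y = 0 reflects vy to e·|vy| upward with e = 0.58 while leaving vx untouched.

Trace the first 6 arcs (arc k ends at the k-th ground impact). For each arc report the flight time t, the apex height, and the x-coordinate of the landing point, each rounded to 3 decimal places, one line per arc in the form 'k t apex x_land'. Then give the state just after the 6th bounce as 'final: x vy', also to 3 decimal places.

1 3.497 20.682 38.605
2 2.359 6.957 64.650
3 1.368 2.340 79.757
4 0.794 0.787 88.519
5 0.460 0.265 93.601
6 0.267 0.089 96.548
final: 96.548 0.774

Arc 1: start y=9.980, vy=14.630 → t=3.497, apex=20.682, x_land=38.605, impact vy=-20.338
  bounce: vy ← 0.58·20.338 = 11.796
Arc 2: start y=0.000, vy=11.796 → t=2.359, apex=6.957, x_land=64.650, impact vy=-11.796
  bounce: vy ← 0.58·11.796 = 6.842
Arc 3: start y=0.000, vy=6.842 → t=1.368, apex=2.340, x_land=79.757, impact vy=-6.842
  bounce: vy ← 0.58·6.842 = 3.968
Arc 4: start y=0.000, vy=3.968 → t=0.794, apex=0.787, x_land=88.519, impact vy=-3.968
  bounce: vy ← 0.58·3.968 = 2.302
Arc 5: start y=0.000, vy=2.302 → t=0.460, apex=0.265, x_land=93.601, impact vy=-2.302
  bounce: vy ← 0.58·2.302 = 1.335
Arc 6: start y=0.000, vy=1.335 → t=0.267, apex=0.089, x_land=96.548, impact vy=-1.335
  bounce: vy ← 0.58·1.335 = 0.774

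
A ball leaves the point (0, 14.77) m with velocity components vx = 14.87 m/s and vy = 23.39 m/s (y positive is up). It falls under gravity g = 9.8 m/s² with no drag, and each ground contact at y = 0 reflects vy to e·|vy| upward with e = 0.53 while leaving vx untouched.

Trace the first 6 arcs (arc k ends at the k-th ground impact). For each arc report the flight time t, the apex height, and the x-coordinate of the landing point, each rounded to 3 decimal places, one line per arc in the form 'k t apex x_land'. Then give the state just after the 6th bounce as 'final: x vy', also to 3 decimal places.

1 5.338 42.683 79.378
2 3.128 11.990 125.899
3 1.658 3.368 150.555
4 0.879 0.946 163.622
5 0.466 0.266 170.548
6 0.247 0.075 174.219
final: 174.219 0.641

Arc 1: start y=14.770, vy=23.390 → t=5.338, apex=42.683, x_land=79.378, impact vy=-28.924
  bounce: vy ← 0.53·28.924 = 15.330
Arc 2: start y=0.000, vy=15.330 → t=3.128, apex=11.990, x_land=125.899, impact vy=-15.330
  bounce: vy ← 0.53·15.330 = 8.125
Arc 3: start y=0.000, vy=8.125 → t=1.658, apex=3.368, x_land=150.555, impact vy=-8.125
  bounce: vy ← 0.53·8.125 = 4.306
Arc 4: start y=0.000, vy=4.306 → t=0.879, apex=0.946, x_land=163.622, impact vy=-4.306
  bounce: vy ← 0.53·4.306 = 2.282
Arc 5: start y=0.000, vy=2.282 → t=0.466, apex=0.266, x_land=170.548, impact vy=-2.282
  bounce: vy ← 0.53·2.282 = 1.210
Arc 6: start y=0.000, vy=1.210 → t=0.247, apex=0.075, x_land=174.219, impact vy=-1.210
  bounce: vy ← 0.53·1.210 = 0.641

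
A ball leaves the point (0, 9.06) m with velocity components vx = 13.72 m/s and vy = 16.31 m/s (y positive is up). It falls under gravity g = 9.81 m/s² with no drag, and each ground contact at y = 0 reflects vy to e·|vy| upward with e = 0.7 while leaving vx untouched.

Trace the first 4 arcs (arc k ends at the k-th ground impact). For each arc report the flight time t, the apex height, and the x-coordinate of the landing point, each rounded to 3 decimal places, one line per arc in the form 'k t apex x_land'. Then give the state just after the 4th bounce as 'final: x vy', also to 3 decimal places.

Arc 1: start y=9.060, vy=16.310 → t=3.810, apex=22.618, x_land=52.273, impact vy=-21.066
  bounce: vy ← 0.7·21.066 = 14.746
Arc 2: start y=0.000, vy=14.746 → t=3.006, apex=11.083, x_land=93.520, impact vy=-14.746
  bounce: vy ← 0.7·14.746 = 10.322
Arc 3: start y=0.000, vy=10.322 → t=2.104, apex=5.431, x_land=122.393, impact vy=-10.322
  bounce: vy ← 0.7·10.322 = 7.226
Arc 4: start y=0.000, vy=7.226 → t=1.473, apex=2.661, x_land=142.604, impact vy=-7.226
  bounce: vy ← 0.7·7.226 = 5.058

1 3.810 22.618 52.273
2 3.006 11.083 93.520
3 2.104 5.431 122.393
4 1.473 2.661 142.604
final: 142.604 5.058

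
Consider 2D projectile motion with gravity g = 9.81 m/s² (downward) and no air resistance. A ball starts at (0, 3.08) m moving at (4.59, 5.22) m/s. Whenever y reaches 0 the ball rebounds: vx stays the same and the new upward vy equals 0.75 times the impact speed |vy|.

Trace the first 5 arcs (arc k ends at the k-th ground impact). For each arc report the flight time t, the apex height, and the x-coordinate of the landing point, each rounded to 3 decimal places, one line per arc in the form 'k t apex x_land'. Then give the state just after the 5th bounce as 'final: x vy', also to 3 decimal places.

Arc 1: start y=3.080, vy=5.220 → t=1.487, apex=4.469, x_land=6.824, impact vy=-9.364
  bounce: vy ← 0.75·9.364 = 7.023
Arc 2: start y=0.000, vy=7.023 → t=1.432, apex=2.514, x_land=13.395, impact vy=-7.023
  bounce: vy ← 0.75·7.023 = 5.267
Arc 3: start y=0.000, vy=5.267 → t=1.074, apex=1.414, x_land=18.324, impact vy=-5.267
  bounce: vy ← 0.75·5.267 = 3.950
Arc 4: start y=0.000, vy=3.950 → t=0.805, apex=0.795, x_land=22.021, impact vy=-3.950
  bounce: vy ← 0.75·3.950 = 2.963
Arc 5: start y=0.000, vy=2.963 → t=0.604, apex=0.447, x_land=24.793, impact vy=-2.963
  bounce: vy ← 0.75·2.963 = 2.222

1 1.487 4.469 6.824
2 1.432 2.514 13.395
3 1.074 1.414 18.324
4 0.805 0.795 22.021
5 0.604 0.447 24.793
final: 24.793 2.222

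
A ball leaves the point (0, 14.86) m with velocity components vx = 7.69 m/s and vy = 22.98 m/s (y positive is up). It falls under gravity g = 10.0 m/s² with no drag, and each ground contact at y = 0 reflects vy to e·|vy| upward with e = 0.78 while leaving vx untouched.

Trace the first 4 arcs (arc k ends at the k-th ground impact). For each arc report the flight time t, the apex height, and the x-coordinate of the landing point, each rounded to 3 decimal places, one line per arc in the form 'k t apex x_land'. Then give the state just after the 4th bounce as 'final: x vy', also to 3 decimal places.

1 5.171 41.264 39.763
2 4.482 25.105 74.226
3 3.496 15.274 101.107
4 2.727 9.293 122.074
final: 122.074 10.634

Arc 1: start y=14.860, vy=22.980 → t=5.171, apex=41.264, x_land=39.763, impact vy=-28.728
  bounce: vy ← 0.78·28.728 = 22.408
Arc 2: start y=0.000, vy=22.408 → t=4.482, apex=25.105, x_land=74.226, impact vy=-22.408
  bounce: vy ← 0.78·22.408 = 17.478
Arc 3: start y=0.000, vy=17.478 → t=3.496, apex=15.274, x_land=101.107, impact vy=-17.478
  bounce: vy ← 0.78·17.478 = 13.633
Arc 4: start y=0.000, vy=13.633 → t=2.727, apex=9.293, x_land=122.074, impact vy=-13.633
  bounce: vy ← 0.78·13.633 = 10.634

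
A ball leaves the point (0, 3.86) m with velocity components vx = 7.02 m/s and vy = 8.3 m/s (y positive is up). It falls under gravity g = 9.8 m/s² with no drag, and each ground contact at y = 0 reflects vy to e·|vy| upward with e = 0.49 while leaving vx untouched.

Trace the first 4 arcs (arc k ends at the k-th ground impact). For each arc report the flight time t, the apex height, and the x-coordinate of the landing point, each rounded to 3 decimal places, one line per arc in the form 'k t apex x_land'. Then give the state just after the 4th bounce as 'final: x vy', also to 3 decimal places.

Arc 1: start y=3.860, vy=8.300 → t=2.074, apex=7.375, x_land=14.558, impact vy=-12.023
  bounce: vy ← 0.49·12.023 = 5.891
Arc 2: start y=0.000, vy=5.891 → t=1.202, apex=1.771, x_land=22.998, impact vy=-5.891
  bounce: vy ← 0.49·5.891 = 2.887
Arc 3: start y=0.000, vy=2.887 → t=0.589, apex=0.425, x_land=27.133, impact vy=-2.887
  bounce: vy ← 0.49·2.887 = 1.414
Arc 4: start y=0.000, vy=1.414 → t=0.289, apex=0.102, x_land=29.160, impact vy=-1.414
  bounce: vy ← 0.49·1.414 = 0.693

1 2.074 7.375 14.558
2 1.202 1.771 22.998
3 0.589 0.425 27.133
4 0.289 0.102 29.160
final: 29.160 0.693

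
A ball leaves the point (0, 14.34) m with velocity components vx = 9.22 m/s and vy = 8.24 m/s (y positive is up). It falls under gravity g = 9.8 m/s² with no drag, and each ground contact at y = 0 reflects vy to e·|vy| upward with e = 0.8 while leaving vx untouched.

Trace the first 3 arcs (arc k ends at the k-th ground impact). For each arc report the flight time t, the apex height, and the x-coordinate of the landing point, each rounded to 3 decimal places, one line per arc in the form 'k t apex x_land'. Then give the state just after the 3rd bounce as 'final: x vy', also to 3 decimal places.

1 2.747 17.804 25.327
2 3.050 11.395 53.447
3 2.440 7.293 75.943
final: 75.943 9.564

Arc 1: start y=14.340, vy=8.240 → t=2.747, apex=17.804, x_land=25.327, impact vy=-18.681
  bounce: vy ← 0.8·18.681 = 14.944
Arc 2: start y=0.000, vy=14.944 → t=3.050, apex=11.395, x_land=53.447, impact vy=-14.944
  bounce: vy ← 0.8·14.944 = 11.956
Arc 3: start y=0.000, vy=11.956 → t=2.440, apex=7.293, x_land=75.943, impact vy=-11.956
  bounce: vy ← 0.8·11.956 = 9.564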